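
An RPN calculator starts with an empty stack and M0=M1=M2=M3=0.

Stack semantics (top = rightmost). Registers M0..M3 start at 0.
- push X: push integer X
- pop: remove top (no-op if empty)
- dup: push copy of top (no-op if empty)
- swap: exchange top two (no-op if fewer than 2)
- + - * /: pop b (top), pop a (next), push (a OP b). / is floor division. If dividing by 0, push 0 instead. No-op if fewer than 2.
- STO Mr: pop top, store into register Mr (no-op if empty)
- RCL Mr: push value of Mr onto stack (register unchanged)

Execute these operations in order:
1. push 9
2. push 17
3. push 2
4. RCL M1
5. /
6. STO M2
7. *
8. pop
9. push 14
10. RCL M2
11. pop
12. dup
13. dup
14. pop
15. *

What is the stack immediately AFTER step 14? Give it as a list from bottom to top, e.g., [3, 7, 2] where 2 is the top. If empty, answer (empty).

After op 1 (push 9): stack=[9] mem=[0,0,0,0]
After op 2 (push 17): stack=[9,17] mem=[0,0,0,0]
After op 3 (push 2): stack=[9,17,2] mem=[0,0,0,0]
After op 4 (RCL M1): stack=[9,17,2,0] mem=[0,0,0,0]
After op 5 (/): stack=[9,17,0] mem=[0,0,0,0]
After op 6 (STO M2): stack=[9,17] mem=[0,0,0,0]
After op 7 (*): stack=[153] mem=[0,0,0,0]
After op 8 (pop): stack=[empty] mem=[0,0,0,0]
After op 9 (push 14): stack=[14] mem=[0,0,0,0]
After op 10 (RCL M2): stack=[14,0] mem=[0,0,0,0]
After op 11 (pop): stack=[14] mem=[0,0,0,0]
After op 12 (dup): stack=[14,14] mem=[0,0,0,0]
After op 13 (dup): stack=[14,14,14] mem=[0,0,0,0]
After op 14 (pop): stack=[14,14] mem=[0,0,0,0]

[14, 14]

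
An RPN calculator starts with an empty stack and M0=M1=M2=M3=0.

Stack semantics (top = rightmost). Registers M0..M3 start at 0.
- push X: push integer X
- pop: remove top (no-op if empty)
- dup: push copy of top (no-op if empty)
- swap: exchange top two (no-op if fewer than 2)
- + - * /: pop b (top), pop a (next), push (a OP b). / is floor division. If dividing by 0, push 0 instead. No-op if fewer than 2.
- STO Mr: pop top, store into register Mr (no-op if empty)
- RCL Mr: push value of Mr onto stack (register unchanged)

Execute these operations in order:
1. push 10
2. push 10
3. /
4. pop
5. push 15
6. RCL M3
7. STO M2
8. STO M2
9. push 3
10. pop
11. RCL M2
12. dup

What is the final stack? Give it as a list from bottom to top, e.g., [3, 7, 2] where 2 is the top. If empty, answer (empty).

After op 1 (push 10): stack=[10] mem=[0,0,0,0]
After op 2 (push 10): stack=[10,10] mem=[0,0,0,0]
After op 3 (/): stack=[1] mem=[0,0,0,0]
After op 4 (pop): stack=[empty] mem=[0,0,0,0]
After op 5 (push 15): stack=[15] mem=[0,0,0,0]
After op 6 (RCL M3): stack=[15,0] mem=[0,0,0,0]
After op 7 (STO M2): stack=[15] mem=[0,0,0,0]
After op 8 (STO M2): stack=[empty] mem=[0,0,15,0]
After op 9 (push 3): stack=[3] mem=[0,0,15,0]
After op 10 (pop): stack=[empty] mem=[0,0,15,0]
After op 11 (RCL M2): stack=[15] mem=[0,0,15,0]
After op 12 (dup): stack=[15,15] mem=[0,0,15,0]

Answer: [15, 15]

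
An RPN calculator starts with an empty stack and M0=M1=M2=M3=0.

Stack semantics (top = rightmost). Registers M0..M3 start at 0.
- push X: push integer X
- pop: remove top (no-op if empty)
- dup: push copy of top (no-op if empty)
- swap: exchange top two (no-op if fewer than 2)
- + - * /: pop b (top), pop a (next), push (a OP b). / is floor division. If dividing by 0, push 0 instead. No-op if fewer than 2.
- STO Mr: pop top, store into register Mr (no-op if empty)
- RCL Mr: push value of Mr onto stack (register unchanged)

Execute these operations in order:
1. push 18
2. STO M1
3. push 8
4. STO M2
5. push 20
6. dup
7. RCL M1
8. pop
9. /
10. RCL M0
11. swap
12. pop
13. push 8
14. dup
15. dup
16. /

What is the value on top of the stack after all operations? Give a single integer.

Answer: 1

Derivation:
After op 1 (push 18): stack=[18] mem=[0,0,0,0]
After op 2 (STO M1): stack=[empty] mem=[0,18,0,0]
After op 3 (push 8): stack=[8] mem=[0,18,0,0]
After op 4 (STO M2): stack=[empty] mem=[0,18,8,0]
After op 5 (push 20): stack=[20] mem=[0,18,8,0]
After op 6 (dup): stack=[20,20] mem=[0,18,8,0]
After op 7 (RCL M1): stack=[20,20,18] mem=[0,18,8,0]
After op 8 (pop): stack=[20,20] mem=[0,18,8,0]
After op 9 (/): stack=[1] mem=[0,18,8,0]
After op 10 (RCL M0): stack=[1,0] mem=[0,18,8,0]
After op 11 (swap): stack=[0,1] mem=[0,18,8,0]
After op 12 (pop): stack=[0] mem=[0,18,8,0]
After op 13 (push 8): stack=[0,8] mem=[0,18,8,0]
After op 14 (dup): stack=[0,8,8] mem=[0,18,8,0]
After op 15 (dup): stack=[0,8,8,8] mem=[0,18,8,0]
After op 16 (/): stack=[0,8,1] mem=[0,18,8,0]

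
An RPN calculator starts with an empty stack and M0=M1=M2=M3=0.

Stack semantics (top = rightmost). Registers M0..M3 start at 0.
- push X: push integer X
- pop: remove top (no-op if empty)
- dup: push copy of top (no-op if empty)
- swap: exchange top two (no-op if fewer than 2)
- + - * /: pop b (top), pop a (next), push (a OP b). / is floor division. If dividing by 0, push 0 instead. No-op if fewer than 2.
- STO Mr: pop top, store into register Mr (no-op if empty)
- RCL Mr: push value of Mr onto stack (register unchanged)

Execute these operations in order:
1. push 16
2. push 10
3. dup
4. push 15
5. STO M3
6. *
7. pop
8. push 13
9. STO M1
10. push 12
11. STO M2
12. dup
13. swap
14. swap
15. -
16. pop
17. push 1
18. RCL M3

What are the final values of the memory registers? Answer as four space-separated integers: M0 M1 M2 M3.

Answer: 0 13 12 15

Derivation:
After op 1 (push 16): stack=[16] mem=[0,0,0,0]
After op 2 (push 10): stack=[16,10] mem=[0,0,0,0]
After op 3 (dup): stack=[16,10,10] mem=[0,0,0,0]
After op 4 (push 15): stack=[16,10,10,15] mem=[0,0,0,0]
After op 5 (STO M3): stack=[16,10,10] mem=[0,0,0,15]
After op 6 (*): stack=[16,100] mem=[0,0,0,15]
After op 7 (pop): stack=[16] mem=[0,0,0,15]
After op 8 (push 13): stack=[16,13] mem=[0,0,0,15]
After op 9 (STO M1): stack=[16] mem=[0,13,0,15]
After op 10 (push 12): stack=[16,12] mem=[0,13,0,15]
After op 11 (STO M2): stack=[16] mem=[0,13,12,15]
After op 12 (dup): stack=[16,16] mem=[0,13,12,15]
After op 13 (swap): stack=[16,16] mem=[0,13,12,15]
After op 14 (swap): stack=[16,16] mem=[0,13,12,15]
After op 15 (-): stack=[0] mem=[0,13,12,15]
After op 16 (pop): stack=[empty] mem=[0,13,12,15]
After op 17 (push 1): stack=[1] mem=[0,13,12,15]
After op 18 (RCL M3): stack=[1,15] mem=[0,13,12,15]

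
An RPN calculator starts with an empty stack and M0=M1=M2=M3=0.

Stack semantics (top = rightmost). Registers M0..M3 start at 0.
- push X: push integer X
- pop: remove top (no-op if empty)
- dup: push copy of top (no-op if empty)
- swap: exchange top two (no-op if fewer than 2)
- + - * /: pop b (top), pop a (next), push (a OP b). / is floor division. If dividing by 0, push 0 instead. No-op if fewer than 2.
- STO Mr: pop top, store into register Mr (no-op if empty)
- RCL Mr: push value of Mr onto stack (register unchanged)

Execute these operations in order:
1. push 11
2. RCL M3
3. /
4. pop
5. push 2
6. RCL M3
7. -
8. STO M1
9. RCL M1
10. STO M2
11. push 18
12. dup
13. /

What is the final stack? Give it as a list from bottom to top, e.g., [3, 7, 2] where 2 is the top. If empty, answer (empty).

After op 1 (push 11): stack=[11] mem=[0,0,0,0]
After op 2 (RCL M3): stack=[11,0] mem=[0,0,0,0]
After op 3 (/): stack=[0] mem=[0,0,0,0]
After op 4 (pop): stack=[empty] mem=[0,0,0,0]
After op 5 (push 2): stack=[2] mem=[0,0,0,0]
After op 6 (RCL M3): stack=[2,0] mem=[0,0,0,0]
After op 7 (-): stack=[2] mem=[0,0,0,0]
After op 8 (STO M1): stack=[empty] mem=[0,2,0,0]
After op 9 (RCL M1): stack=[2] mem=[0,2,0,0]
After op 10 (STO M2): stack=[empty] mem=[0,2,2,0]
After op 11 (push 18): stack=[18] mem=[0,2,2,0]
After op 12 (dup): stack=[18,18] mem=[0,2,2,0]
After op 13 (/): stack=[1] mem=[0,2,2,0]

Answer: [1]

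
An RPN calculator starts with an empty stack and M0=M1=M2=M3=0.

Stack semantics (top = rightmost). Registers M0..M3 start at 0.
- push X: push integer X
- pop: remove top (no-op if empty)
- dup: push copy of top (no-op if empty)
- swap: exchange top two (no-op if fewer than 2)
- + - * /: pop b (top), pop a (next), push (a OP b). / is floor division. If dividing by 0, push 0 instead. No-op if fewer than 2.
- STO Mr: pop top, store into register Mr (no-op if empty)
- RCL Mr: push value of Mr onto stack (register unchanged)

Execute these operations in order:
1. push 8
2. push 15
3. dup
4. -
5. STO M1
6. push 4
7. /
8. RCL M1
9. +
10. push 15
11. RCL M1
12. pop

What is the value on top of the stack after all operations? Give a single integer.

Answer: 15

Derivation:
After op 1 (push 8): stack=[8] mem=[0,0,0,0]
After op 2 (push 15): stack=[8,15] mem=[0,0,0,0]
After op 3 (dup): stack=[8,15,15] mem=[0,0,0,0]
After op 4 (-): stack=[8,0] mem=[0,0,0,0]
After op 5 (STO M1): stack=[8] mem=[0,0,0,0]
After op 6 (push 4): stack=[8,4] mem=[0,0,0,0]
After op 7 (/): stack=[2] mem=[0,0,0,0]
After op 8 (RCL M1): stack=[2,0] mem=[0,0,0,0]
After op 9 (+): stack=[2] mem=[0,0,0,0]
After op 10 (push 15): stack=[2,15] mem=[0,0,0,0]
After op 11 (RCL M1): stack=[2,15,0] mem=[0,0,0,0]
After op 12 (pop): stack=[2,15] mem=[0,0,0,0]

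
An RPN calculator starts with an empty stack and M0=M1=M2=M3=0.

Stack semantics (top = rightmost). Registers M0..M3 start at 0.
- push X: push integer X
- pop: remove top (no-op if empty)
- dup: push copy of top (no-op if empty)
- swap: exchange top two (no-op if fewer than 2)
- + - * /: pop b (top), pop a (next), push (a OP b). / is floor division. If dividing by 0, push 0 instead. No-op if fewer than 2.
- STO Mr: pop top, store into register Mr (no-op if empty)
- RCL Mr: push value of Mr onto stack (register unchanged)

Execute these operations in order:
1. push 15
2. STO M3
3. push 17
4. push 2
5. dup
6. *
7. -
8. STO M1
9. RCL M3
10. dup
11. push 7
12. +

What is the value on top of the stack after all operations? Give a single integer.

Answer: 22

Derivation:
After op 1 (push 15): stack=[15] mem=[0,0,0,0]
After op 2 (STO M3): stack=[empty] mem=[0,0,0,15]
After op 3 (push 17): stack=[17] mem=[0,0,0,15]
After op 4 (push 2): stack=[17,2] mem=[0,0,0,15]
After op 5 (dup): stack=[17,2,2] mem=[0,0,0,15]
After op 6 (*): stack=[17,4] mem=[0,0,0,15]
After op 7 (-): stack=[13] mem=[0,0,0,15]
After op 8 (STO M1): stack=[empty] mem=[0,13,0,15]
After op 9 (RCL M3): stack=[15] mem=[0,13,0,15]
After op 10 (dup): stack=[15,15] mem=[0,13,0,15]
After op 11 (push 7): stack=[15,15,7] mem=[0,13,0,15]
After op 12 (+): stack=[15,22] mem=[0,13,0,15]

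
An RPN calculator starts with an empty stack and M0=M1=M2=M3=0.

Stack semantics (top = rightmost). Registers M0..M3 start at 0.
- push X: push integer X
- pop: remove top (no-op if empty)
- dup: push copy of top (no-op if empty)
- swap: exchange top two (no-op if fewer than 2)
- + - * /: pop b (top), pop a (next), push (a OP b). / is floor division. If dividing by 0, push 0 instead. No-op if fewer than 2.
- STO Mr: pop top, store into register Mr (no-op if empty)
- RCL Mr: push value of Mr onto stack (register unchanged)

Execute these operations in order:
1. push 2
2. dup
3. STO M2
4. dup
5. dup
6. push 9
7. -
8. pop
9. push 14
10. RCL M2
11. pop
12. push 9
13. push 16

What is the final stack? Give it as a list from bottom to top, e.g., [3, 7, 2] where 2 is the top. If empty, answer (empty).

Answer: [2, 2, 14, 9, 16]

Derivation:
After op 1 (push 2): stack=[2] mem=[0,0,0,0]
After op 2 (dup): stack=[2,2] mem=[0,0,0,0]
After op 3 (STO M2): stack=[2] mem=[0,0,2,0]
After op 4 (dup): stack=[2,2] mem=[0,0,2,0]
After op 5 (dup): stack=[2,2,2] mem=[0,0,2,0]
After op 6 (push 9): stack=[2,2,2,9] mem=[0,0,2,0]
After op 7 (-): stack=[2,2,-7] mem=[0,0,2,0]
After op 8 (pop): stack=[2,2] mem=[0,0,2,0]
After op 9 (push 14): stack=[2,2,14] mem=[0,0,2,0]
After op 10 (RCL M2): stack=[2,2,14,2] mem=[0,0,2,0]
After op 11 (pop): stack=[2,2,14] mem=[0,0,2,0]
After op 12 (push 9): stack=[2,2,14,9] mem=[0,0,2,0]
After op 13 (push 16): stack=[2,2,14,9,16] mem=[0,0,2,0]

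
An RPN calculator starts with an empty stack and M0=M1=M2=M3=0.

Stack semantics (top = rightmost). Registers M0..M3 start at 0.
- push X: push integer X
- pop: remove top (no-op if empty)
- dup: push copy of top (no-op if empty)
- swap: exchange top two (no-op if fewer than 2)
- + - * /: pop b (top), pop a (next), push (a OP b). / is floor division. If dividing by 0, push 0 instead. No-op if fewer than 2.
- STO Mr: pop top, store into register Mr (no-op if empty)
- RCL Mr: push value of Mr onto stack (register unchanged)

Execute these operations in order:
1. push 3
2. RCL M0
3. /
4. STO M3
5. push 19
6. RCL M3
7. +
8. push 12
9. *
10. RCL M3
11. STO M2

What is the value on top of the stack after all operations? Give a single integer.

Answer: 228

Derivation:
After op 1 (push 3): stack=[3] mem=[0,0,0,0]
After op 2 (RCL M0): stack=[3,0] mem=[0,0,0,0]
After op 3 (/): stack=[0] mem=[0,0,0,0]
After op 4 (STO M3): stack=[empty] mem=[0,0,0,0]
After op 5 (push 19): stack=[19] mem=[0,0,0,0]
After op 6 (RCL M3): stack=[19,0] mem=[0,0,0,0]
After op 7 (+): stack=[19] mem=[0,0,0,0]
After op 8 (push 12): stack=[19,12] mem=[0,0,0,0]
After op 9 (*): stack=[228] mem=[0,0,0,0]
After op 10 (RCL M3): stack=[228,0] mem=[0,0,0,0]
After op 11 (STO M2): stack=[228] mem=[0,0,0,0]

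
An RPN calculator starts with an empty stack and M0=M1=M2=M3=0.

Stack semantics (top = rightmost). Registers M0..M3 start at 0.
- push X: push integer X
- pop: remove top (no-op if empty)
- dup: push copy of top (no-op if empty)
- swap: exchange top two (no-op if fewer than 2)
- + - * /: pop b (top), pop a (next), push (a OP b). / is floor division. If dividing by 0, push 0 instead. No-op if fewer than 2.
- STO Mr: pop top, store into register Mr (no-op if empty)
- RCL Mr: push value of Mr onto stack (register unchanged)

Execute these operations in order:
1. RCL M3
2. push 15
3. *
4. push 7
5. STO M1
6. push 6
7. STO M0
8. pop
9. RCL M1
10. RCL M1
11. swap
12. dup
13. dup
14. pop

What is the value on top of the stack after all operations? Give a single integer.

After op 1 (RCL M3): stack=[0] mem=[0,0,0,0]
After op 2 (push 15): stack=[0,15] mem=[0,0,0,0]
After op 3 (*): stack=[0] mem=[0,0,0,0]
After op 4 (push 7): stack=[0,7] mem=[0,0,0,0]
After op 5 (STO M1): stack=[0] mem=[0,7,0,0]
After op 6 (push 6): stack=[0,6] mem=[0,7,0,0]
After op 7 (STO M0): stack=[0] mem=[6,7,0,0]
After op 8 (pop): stack=[empty] mem=[6,7,0,0]
After op 9 (RCL M1): stack=[7] mem=[6,7,0,0]
After op 10 (RCL M1): stack=[7,7] mem=[6,7,0,0]
After op 11 (swap): stack=[7,7] mem=[6,7,0,0]
After op 12 (dup): stack=[7,7,7] mem=[6,7,0,0]
After op 13 (dup): stack=[7,7,7,7] mem=[6,7,0,0]
After op 14 (pop): stack=[7,7,7] mem=[6,7,0,0]

Answer: 7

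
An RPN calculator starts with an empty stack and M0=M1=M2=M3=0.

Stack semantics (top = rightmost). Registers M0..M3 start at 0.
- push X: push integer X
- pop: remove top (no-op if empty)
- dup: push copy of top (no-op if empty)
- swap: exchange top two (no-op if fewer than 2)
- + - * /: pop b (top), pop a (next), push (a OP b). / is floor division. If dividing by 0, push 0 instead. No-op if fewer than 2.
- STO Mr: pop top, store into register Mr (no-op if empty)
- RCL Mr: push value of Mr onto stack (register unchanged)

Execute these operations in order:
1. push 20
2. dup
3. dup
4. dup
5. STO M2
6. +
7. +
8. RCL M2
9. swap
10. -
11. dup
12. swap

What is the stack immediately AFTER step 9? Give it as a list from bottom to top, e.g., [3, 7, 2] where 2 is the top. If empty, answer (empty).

After op 1 (push 20): stack=[20] mem=[0,0,0,0]
After op 2 (dup): stack=[20,20] mem=[0,0,0,0]
After op 3 (dup): stack=[20,20,20] mem=[0,0,0,0]
After op 4 (dup): stack=[20,20,20,20] mem=[0,0,0,0]
After op 5 (STO M2): stack=[20,20,20] mem=[0,0,20,0]
After op 6 (+): stack=[20,40] mem=[0,0,20,0]
After op 7 (+): stack=[60] mem=[0,0,20,0]
After op 8 (RCL M2): stack=[60,20] mem=[0,0,20,0]
After op 9 (swap): stack=[20,60] mem=[0,0,20,0]

[20, 60]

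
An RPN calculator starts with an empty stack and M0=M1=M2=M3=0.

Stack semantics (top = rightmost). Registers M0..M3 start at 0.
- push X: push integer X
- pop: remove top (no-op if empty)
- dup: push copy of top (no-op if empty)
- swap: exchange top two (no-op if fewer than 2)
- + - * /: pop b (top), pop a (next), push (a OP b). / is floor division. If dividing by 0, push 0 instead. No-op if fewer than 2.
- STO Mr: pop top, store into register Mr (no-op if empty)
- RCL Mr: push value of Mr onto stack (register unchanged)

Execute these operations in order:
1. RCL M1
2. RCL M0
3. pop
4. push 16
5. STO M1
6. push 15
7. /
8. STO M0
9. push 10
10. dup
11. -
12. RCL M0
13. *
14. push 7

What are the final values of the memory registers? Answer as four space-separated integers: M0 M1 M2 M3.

Answer: 0 16 0 0

Derivation:
After op 1 (RCL M1): stack=[0] mem=[0,0,0,0]
After op 2 (RCL M0): stack=[0,0] mem=[0,0,0,0]
After op 3 (pop): stack=[0] mem=[0,0,0,0]
After op 4 (push 16): stack=[0,16] mem=[0,0,0,0]
After op 5 (STO M1): stack=[0] mem=[0,16,0,0]
After op 6 (push 15): stack=[0,15] mem=[0,16,0,0]
After op 7 (/): stack=[0] mem=[0,16,0,0]
After op 8 (STO M0): stack=[empty] mem=[0,16,0,0]
After op 9 (push 10): stack=[10] mem=[0,16,0,0]
After op 10 (dup): stack=[10,10] mem=[0,16,0,0]
After op 11 (-): stack=[0] mem=[0,16,0,0]
After op 12 (RCL M0): stack=[0,0] mem=[0,16,0,0]
After op 13 (*): stack=[0] mem=[0,16,0,0]
After op 14 (push 7): stack=[0,7] mem=[0,16,0,0]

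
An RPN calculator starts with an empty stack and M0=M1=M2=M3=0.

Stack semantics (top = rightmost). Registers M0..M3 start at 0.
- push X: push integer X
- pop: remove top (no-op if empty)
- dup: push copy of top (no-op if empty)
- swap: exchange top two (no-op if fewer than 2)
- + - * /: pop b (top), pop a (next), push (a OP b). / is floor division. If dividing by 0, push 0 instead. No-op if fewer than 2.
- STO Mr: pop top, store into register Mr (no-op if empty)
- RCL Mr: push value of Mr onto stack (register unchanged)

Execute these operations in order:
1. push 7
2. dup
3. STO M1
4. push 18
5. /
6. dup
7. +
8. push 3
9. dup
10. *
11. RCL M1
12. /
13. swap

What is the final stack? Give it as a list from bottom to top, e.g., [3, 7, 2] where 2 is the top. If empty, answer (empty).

Answer: [1, 0]

Derivation:
After op 1 (push 7): stack=[7] mem=[0,0,0,0]
After op 2 (dup): stack=[7,7] mem=[0,0,0,0]
After op 3 (STO M1): stack=[7] mem=[0,7,0,0]
After op 4 (push 18): stack=[7,18] mem=[0,7,0,0]
After op 5 (/): stack=[0] mem=[0,7,0,0]
After op 6 (dup): stack=[0,0] mem=[0,7,0,0]
After op 7 (+): stack=[0] mem=[0,7,0,0]
After op 8 (push 3): stack=[0,3] mem=[0,7,0,0]
After op 9 (dup): stack=[0,3,3] mem=[0,7,0,0]
After op 10 (*): stack=[0,9] mem=[0,7,0,0]
After op 11 (RCL M1): stack=[0,9,7] mem=[0,7,0,0]
After op 12 (/): stack=[0,1] mem=[0,7,0,0]
After op 13 (swap): stack=[1,0] mem=[0,7,0,0]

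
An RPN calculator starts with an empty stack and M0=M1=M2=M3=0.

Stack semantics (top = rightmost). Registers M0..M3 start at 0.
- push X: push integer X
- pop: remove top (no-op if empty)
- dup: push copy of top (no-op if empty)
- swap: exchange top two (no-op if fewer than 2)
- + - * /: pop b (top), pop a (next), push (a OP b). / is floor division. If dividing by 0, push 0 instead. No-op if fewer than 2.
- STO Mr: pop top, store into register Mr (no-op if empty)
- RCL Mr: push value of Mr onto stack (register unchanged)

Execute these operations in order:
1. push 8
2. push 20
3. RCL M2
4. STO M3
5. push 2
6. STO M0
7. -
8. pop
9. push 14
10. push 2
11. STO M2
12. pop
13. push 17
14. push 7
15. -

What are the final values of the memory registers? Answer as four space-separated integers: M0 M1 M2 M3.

After op 1 (push 8): stack=[8] mem=[0,0,0,0]
After op 2 (push 20): stack=[8,20] mem=[0,0,0,0]
After op 3 (RCL M2): stack=[8,20,0] mem=[0,0,0,0]
After op 4 (STO M3): stack=[8,20] mem=[0,0,0,0]
After op 5 (push 2): stack=[8,20,2] mem=[0,0,0,0]
After op 6 (STO M0): stack=[8,20] mem=[2,0,0,0]
After op 7 (-): stack=[-12] mem=[2,0,0,0]
After op 8 (pop): stack=[empty] mem=[2,0,0,0]
After op 9 (push 14): stack=[14] mem=[2,0,0,0]
After op 10 (push 2): stack=[14,2] mem=[2,0,0,0]
After op 11 (STO M2): stack=[14] mem=[2,0,2,0]
After op 12 (pop): stack=[empty] mem=[2,0,2,0]
After op 13 (push 17): stack=[17] mem=[2,0,2,0]
After op 14 (push 7): stack=[17,7] mem=[2,0,2,0]
After op 15 (-): stack=[10] mem=[2,0,2,0]

Answer: 2 0 2 0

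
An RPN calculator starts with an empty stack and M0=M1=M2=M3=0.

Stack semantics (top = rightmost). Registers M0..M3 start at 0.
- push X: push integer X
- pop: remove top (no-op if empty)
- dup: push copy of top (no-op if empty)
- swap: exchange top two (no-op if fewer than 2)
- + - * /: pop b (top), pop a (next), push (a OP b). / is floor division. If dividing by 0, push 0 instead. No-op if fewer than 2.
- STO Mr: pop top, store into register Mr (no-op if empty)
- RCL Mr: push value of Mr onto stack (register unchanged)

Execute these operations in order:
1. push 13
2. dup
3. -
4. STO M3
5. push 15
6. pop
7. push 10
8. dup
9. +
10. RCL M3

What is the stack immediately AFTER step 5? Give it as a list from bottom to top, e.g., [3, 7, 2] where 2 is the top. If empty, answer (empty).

After op 1 (push 13): stack=[13] mem=[0,0,0,0]
After op 2 (dup): stack=[13,13] mem=[0,0,0,0]
After op 3 (-): stack=[0] mem=[0,0,0,0]
After op 4 (STO M3): stack=[empty] mem=[0,0,0,0]
After op 5 (push 15): stack=[15] mem=[0,0,0,0]

[15]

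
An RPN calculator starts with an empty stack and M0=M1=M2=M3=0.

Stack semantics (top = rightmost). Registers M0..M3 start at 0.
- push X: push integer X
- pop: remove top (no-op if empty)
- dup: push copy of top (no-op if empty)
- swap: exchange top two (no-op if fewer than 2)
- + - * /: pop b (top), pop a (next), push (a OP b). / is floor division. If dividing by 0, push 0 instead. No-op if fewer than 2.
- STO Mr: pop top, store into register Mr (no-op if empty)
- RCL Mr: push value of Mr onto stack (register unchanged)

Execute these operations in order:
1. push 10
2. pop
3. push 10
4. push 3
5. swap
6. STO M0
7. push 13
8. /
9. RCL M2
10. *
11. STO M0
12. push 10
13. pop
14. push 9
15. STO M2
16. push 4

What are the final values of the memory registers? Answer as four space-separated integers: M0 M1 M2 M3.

After op 1 (push 10): stack=[10] mem=[0,0,0,0]
After op 2 (pop): stack=[empty] mem=[0,0,0,0]
After op 3 (push 10): stack=[10] mem=[0,0,0,0]
After op 4 (push 3): stack=[10,3] mem=[0,0,0,0]
After op 5 (swap): stack=[3,10] mem=[0,0,0,0]
After op 6 (STO M0): stack=[3] mem=[10,0,0,0]
After op 7 (push 13): stack=[3,13] mem=[10,0,0,0]
After op 8 (/): stack=[0] mem=[10,0,0,0]
After op 9 (RCL M2): stack=[0,0] mem=[10,0,0,0]
After op 10 (*): stack=[0] mem=[10,0,0,0]
After op 11 (STO M0): stack=[empty] mem=[0,0,0,0]
After op 12 (push 10): stack=[10] mem=[0,0,0,0]
After op 13 (pop): stack=[empty] mem=[0,0,0,0]
After op 14 (push 9): stack=[9] mem=[0,0,0,0]
After op 15 (STO M2): stack=[empty] mem=[0,0,9,0]
After op 16 (push 4): stack=[4] mem=[0,0,9,0]

Answer: 0 0 9 0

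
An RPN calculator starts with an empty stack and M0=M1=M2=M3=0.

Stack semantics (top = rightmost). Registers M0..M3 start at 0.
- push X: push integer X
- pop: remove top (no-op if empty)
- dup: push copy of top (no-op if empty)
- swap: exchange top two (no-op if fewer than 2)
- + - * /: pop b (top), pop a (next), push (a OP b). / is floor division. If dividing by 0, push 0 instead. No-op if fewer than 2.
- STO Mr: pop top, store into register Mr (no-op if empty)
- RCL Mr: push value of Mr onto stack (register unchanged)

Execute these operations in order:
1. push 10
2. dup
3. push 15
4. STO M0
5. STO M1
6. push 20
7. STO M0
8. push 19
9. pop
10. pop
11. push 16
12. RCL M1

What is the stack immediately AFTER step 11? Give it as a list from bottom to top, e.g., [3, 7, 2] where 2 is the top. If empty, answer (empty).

After op 1 (push 10): stack=[10] mem=[0,0,0,0]
After op 2 (dup): stack=[10,10] mem=[0,0,0,0]
After op 3 (push 15): stack=[10,10,15] mem=[0,0,0,0]
After op 4 (STO M0): stack=[10,10] mem=[15,0,0,0]
After op 5 (STO M1): stack=[10] mem=[15,10,0,0]
After op 6 (push 20): stack=[10,20] mem=[15,10,0,0]
After op 7 (STO M0): stack=[10] mem=[20,10,0,0]
After op 8 (push 19): stack=[10,19] mem=[20,10,0,0]
After op 9 (pop): stack=[10] mem=[20,10,0,0]
After op 10 (pop): stack=[empty] mem=[20,10,0,0]
After op 11 (push 16): stack=[16] mem=[20,10,0,0]

[16]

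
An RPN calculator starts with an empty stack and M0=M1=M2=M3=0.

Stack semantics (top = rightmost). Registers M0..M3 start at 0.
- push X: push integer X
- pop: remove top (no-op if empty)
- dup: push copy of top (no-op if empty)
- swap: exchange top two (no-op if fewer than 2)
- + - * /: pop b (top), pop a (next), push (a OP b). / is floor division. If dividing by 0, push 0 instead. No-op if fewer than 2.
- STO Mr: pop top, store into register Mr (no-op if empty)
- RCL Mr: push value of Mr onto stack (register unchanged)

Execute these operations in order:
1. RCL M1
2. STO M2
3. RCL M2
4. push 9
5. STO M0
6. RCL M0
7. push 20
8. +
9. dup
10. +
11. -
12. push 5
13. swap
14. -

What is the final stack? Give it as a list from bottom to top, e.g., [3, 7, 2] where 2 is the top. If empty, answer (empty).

Answer: [63]

Derivation:
After op 1 (RCL M1): stack=[0] mem=[0,0,0,0]
After op 2 (STO M2): stack=[empty] mem=[0,0,0,0]
After op 3 (RCL M2): stack=[0] mem=[0,0,0,0]
After op 4 (push 9): stack=[0,9] mem=[0,0,0,0]
After op 5 (STO M0): stack=[0] mem=[9,0,0,0]
After op 6 (RCL M0): stack=[0,9] mem=[9,0,0,0]
After op 7 (push 20): stack=[0,9,20] mem=[9,0,0,0]
After op 8 (+): stack=[0,29] mem=[9,0,0,0]
After op 9 (dup): stack=[0,29,29] mem=[9,0,0,0]
After op 10 (+): stack=[0,58] mem=[9,0,0,0]
After op 11 (-): stack=[-58] mem=[9,0,0,0]
After op 12 (push 5): stack=[-58,5] mem=[9,0,0,0]
After op 13 (swap): stack=[5,-58] mem=[9,0,0,0]
After op 14 (-): stack=[63] mem=[9,0,0,0]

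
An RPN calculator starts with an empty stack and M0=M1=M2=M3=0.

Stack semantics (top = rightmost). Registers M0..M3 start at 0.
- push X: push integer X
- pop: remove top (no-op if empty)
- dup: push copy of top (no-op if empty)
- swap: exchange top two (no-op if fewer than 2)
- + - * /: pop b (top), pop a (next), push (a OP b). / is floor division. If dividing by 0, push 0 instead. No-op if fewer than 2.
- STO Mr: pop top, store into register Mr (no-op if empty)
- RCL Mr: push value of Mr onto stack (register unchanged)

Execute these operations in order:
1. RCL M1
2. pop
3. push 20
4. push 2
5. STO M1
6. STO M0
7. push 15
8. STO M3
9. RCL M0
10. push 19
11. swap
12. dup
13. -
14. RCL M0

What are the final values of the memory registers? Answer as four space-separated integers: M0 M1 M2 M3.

Answer: 20 2 0 15

Derivation:
After op 1 (RCL M1): stack=[0] mem=[0,0,0,0]
After op 2 (pop): stack=[empty] mem=[0,0,0,0]
After op 3 (push 20): stack=[20] mem=[0,0,0,0]
After op 4 (push 2): stack=[20,2] mem=[0,0,0,0]
After op 5 (STO M1): stack=[20] mem=[0,2,0,0]
After op 6 (STO M0): stack=[empty] mem=[20,2,0,0]
After op 7 (push 15): stack=[15] mem=[20,2,0,0]
After op 8 (STO M3): stack=[empty] mem=[20,2,0,15]
After op 9 (RCL M0): stack=[20] mem=[20,2,0,15]
After op 10 (push 19): stack=[20,19] mem=[20,2,0,15]
After op 11 (swap): stack=[19,20] mem=[20,2,0,15]
After op 12 (dup): stack=[19,20,20] mem=[20,2,0,15]
After op 13 (-): stack=[19,0] mem=[20,2,0,15]
After op 14 (RCL M0): stack=[19,0,20] mem=[20,2,0,15]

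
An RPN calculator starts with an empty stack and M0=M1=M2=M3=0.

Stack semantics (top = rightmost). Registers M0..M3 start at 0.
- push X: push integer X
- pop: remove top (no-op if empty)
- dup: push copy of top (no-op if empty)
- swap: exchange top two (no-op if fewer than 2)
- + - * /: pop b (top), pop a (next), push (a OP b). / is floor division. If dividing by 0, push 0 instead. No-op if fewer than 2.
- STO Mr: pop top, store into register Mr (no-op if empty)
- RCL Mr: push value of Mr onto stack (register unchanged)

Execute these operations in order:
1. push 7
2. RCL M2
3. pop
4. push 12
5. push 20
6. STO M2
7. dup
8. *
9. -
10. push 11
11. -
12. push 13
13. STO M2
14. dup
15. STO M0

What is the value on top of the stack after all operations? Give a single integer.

Answer: -148

Derivation:
After op 1 (push 7): stack=[7] mem=[0,0,0,0]
After op 2 (RCL M2): stack=[7,0] mem=[0,0,0,0]
After op 3 (pop): stack=[7] mem=[0,0,0,0]
After op 4 (push 12): stack=[7,12] mem=[0,0,0,0]
After op 5 (push 20): stack=[7,12,20] mem=[0,0,0,0]
After op 6 (STO M2): stack=[7,12] mem=[0,0,20,0]
After op 7 (dup): stack=[7,12,12] mem=[0,0,20,0]
After op 8 (*): stack=[7,144] mem=[0,0,20,0]
After op 9 (-): stack=[-137] mem=[0,0,20,0]
After op 10 (push 11): stack=[-137,11] mem=[0,0,20,0]
After op 11 (-): stack=[-148] mem=[0,0,20,0]
After op 12 (push 13): stack=[-148,13] mem=[0,0,20,0]
After op 13 (STO M2): stack=[-148] mem=[0,0,13,0]
After op 14 (dup): stack=[-148,-148] mem=[0,0,13,0]
After op 15 (STO M0): stack=[-148] mem=[-148,0,13,0]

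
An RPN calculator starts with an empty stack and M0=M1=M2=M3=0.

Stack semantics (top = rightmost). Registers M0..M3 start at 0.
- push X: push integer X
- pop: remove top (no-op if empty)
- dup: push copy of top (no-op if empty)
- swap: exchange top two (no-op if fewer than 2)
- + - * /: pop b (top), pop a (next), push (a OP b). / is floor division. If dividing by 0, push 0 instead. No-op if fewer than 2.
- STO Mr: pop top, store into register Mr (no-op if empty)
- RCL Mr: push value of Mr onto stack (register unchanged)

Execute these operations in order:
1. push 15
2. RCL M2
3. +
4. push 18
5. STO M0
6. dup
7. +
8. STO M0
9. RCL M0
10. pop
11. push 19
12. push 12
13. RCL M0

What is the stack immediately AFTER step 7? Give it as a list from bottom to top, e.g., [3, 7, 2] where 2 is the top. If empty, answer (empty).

After op 1 (push 15): stack=[15] mem=[0,0,0,0]
After op 2 (RCL M2): stack=[15,0] mem=[0,0,0,0]
After op 3 (+): stack=[15] mem=[0,0,0,0]
After op 4 (push 18): stack=[15,18] mem=[0,0,0,0]
After op 5 (STO M0): stack=[15] mem=[18,0,0,0]
After op 6 (dup): stack=[15,15] mem=[18,0,0,0]
After op 7 (+): stack=[30] mem=[18,0,0,0]

[30]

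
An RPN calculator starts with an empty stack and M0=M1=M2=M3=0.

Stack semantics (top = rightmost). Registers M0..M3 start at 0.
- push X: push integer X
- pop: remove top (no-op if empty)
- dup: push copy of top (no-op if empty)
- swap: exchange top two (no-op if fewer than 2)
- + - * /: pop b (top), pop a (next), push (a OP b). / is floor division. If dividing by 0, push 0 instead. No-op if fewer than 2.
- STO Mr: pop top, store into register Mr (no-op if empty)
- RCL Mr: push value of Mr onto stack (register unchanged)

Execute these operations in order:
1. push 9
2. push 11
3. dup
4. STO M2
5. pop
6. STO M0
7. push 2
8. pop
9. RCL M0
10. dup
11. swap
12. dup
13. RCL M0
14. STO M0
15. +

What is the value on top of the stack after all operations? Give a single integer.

Answer: 18

Derivation:
After op 1 (push 9): stack=[9] mem=[0,0,0,0]
After op 2 (push 11): stack=[9,11] mem=[0,0,0,0]
After op 3 (dup): stack=[9,11,11] mem=[0,0,0,0]
After op 4 (STO M2): stack=[9,11] mem=[0,0,11,0]
After op 5 (pop): stack=[9] mem=[0,0,11,0]
After op 6 (STO M0): stack=[empty] mem=[9,0,11,0]
After op 7 (push 2): stack=[2] mem=[9,0,11,0]
After op 8 (pop): stack=[empty] mem=[9,0,11,0]
After op 9 (RCL M0): stack=[9] mem=[9,0,11,0]
After op 10 (dup): stack=[9,9] mem=[9,0,11,0]
After op 11 (swap): stack=[9,9] mem=[9,0,11,0]
After op 12 (dup): stack=[9,9,9] mem=[9,0,11,0]
After op 13 (RCL M0): stack=[9,9,9,9] mem=[9,0,11,0]
After op 14 (STO M0): stack=[9,9,9] mem=[9,0,11,0]
After op 15 (+): stack=[9,18] mem=[9,0,11,0]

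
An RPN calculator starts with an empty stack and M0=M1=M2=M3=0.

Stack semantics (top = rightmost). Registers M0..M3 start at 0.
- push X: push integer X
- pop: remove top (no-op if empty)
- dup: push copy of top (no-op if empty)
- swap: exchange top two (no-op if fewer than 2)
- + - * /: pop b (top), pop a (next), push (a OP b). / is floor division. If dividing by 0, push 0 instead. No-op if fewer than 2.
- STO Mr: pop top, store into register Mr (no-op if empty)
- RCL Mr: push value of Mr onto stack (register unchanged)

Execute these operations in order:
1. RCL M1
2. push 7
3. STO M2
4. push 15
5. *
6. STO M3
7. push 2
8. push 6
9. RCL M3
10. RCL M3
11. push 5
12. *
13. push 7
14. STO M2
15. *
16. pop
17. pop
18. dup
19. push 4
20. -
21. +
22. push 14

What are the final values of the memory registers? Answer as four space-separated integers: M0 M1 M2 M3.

After op 1 (RCL M1): stack=[0] mem=[0,0,0,0]
After op 2 (push 7): stack=[0,7] mem=[0,0,0,0]
After op 3 (STO M2): stack=[0] mem=[0,0,7,0]
After op 4 (push 15): stack=[0,15] mem=[0,0,7,0]
After op 5 (*): stack=[0] mem=[0,0,7,0]
After op 6 (STO M3): stack=[empty] mem=[0,0,7,0]
After op 7 (push 2): stack=[2] mem=[0,0,7,0]
After op 8 (push 6): stack=[2,6] mem=[0,0,7,0]
After op 9 (RCL M3): stack=[2,6,0] mem=[0,0,7,0]
After op 10 (RCL M3): stack=[2,6,0,0] mem=[0,0,7,0]
After op 11 (push 5): stack=[2,6,0,0,5] mem=[0,0,7,0]
After op 12 (*): stack=[2,6,0,0] mem=[0,0,7,0]
After op 13 (push 7): stack=[2,6,0,0,7] mem=[0,0,7,0]
After op 14 (STO M2): stack=[2,6,0,0] mem=[0,0,7,0]
After op 15 (*): stack=[2,6,0] mem=[0,0,7,0]
After op 16 (pop): stack=[2,6] mem=[0,0,7,0]
After op 17 (pop): stack=[2] mem=[0,0,7,0]
After op 18 (dup): stack=[2,2] mem=[0,0,7,0]
After op 19 (push 4): stack=[2,2,4] mem=[0,0,7,0]
After op 20 (-): stack=[2,-2] mem=[0,0,7,0]
After op 21 (+): stack=[0] mem=[0,0,7,0]
After op 22 (push 14): stack=[0,14] mem=[0,0,7,0]

Answer: 0 0 7 0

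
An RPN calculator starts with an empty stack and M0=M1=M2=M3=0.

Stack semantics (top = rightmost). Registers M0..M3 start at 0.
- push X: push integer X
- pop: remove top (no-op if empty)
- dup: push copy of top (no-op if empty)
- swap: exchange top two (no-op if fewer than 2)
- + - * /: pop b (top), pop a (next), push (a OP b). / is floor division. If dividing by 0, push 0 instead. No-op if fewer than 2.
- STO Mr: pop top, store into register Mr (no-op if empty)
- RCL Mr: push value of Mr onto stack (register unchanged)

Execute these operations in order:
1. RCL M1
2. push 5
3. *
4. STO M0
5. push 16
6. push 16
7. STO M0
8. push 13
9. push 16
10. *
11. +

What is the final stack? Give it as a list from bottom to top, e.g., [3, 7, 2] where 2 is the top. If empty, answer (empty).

Answer: [224]

Derivation:
After op 1 (RCL M1): stack=[0] mem=[0,0,0,0]
After op 2 (push 5): stack=[0,5] mem=[0,0,0,0]
After op 3 (*): stack=[0] mem=[0,0,0,0]
After op 4 (STO M0): stack=[empty] mem=[0,0,0,0]
After op 5 (push 16): stack=[16] mem=[0,0,0,0]
After op 6 (push 16): stack=[16,16] mem=[0,0,0,0]
After op 7 (STO M0): stack=[16] mem=[16,0,0,0]
After op 8 (push 13): stack=[16,13] mem=[16,0,0,0]
After op 9 (push 16): stack=[16,13,16] mem=[16,0,0,0]
After op 10 (*): stack=[16,208] mem=[16,0,0,0]
After op 11 (+): stack=[224] mem=[16,0,0,0]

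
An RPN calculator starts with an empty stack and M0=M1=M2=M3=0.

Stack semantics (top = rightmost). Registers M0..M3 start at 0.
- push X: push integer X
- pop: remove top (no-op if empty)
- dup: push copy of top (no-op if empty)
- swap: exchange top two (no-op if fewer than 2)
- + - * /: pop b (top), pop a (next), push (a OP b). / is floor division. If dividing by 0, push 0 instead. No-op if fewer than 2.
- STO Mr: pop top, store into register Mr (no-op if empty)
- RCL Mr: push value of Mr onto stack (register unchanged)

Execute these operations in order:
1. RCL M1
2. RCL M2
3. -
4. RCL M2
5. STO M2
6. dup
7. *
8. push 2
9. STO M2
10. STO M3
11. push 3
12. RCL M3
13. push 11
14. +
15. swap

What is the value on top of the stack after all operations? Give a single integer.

Answer: 3

Derivation:
After op 1 (RCL M1): stack=[0] mem=[0,0,0,0]
After op 2 (RCL M2): stack=[0,0] mem=[0,0,0,0]
After op 3 (-): stack=[0] mem=[0,0,0,0]
After op 4 (RCL M2): stack=[0,0] mem=[0,0,0,0]
After op 5 (STO M2): stack=[0] mem=[0,0,0,0]
After op 6 (dup): stack=[0,0] mem=[0,0,0,0]
After op 7 (*): stack=[0] mem=[0,0,0,0]
After op 8 (push 2): stack=[0,2] mem=[0,0,0,0]
After op 9 (STO M2): stack=[0] mem=[0,0,2,0]
After op 10 (STO M3): stack=[empty] mem=[0,0,2,0]
After op 11 (push 3): stack=[3] mem=[0,0,2,0]
After op 12 (RCL M3): stack=[3,0] mem=[0,0,2,0]
After op 13 (push 11): stack=[3,0,11] mem=[0,0,2,0]
After op 14 (+): stack=[3,11] mem=[0,0,2,0]
After op 15 (swap): stack=[11,3] mem=[0,0,2,0]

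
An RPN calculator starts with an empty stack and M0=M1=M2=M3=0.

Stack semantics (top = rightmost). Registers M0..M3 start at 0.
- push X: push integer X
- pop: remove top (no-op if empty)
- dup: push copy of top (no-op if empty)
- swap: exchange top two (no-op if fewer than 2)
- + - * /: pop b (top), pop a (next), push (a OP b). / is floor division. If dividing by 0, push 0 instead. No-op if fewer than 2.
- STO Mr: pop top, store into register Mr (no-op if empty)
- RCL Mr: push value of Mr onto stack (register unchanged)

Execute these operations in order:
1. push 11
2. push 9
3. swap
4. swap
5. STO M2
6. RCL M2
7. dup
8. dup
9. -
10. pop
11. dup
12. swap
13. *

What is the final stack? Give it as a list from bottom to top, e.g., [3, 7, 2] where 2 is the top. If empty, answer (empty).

After op 1 (push 11): stack=[11] mem=[0,0,0,0]
After op 2 (push 9): stack=[11,9] mem=[0,0,0,0]
After op 3 (swap): stack=[9,11] mem=[0,0,0,0]
After op 4 (swap): stack=[11,9] mem=[0,0,0,0]
After op 5 (STO M2): stack=[11] mem=[0,0,9,0]
After op 6 (RCL M2): stack=[11,9] mem=[0,0,9,0]
After op 7 (dup): stack=[11,9,9] mem=[0,0,9,0]
After op 8 (dup): stack=[11,9,9,9] mem=[0,0,9,0]
After op 9 (-): stack=[11,9,0] mem=[0,0,9,0]
After op 10 (pop): stack=[11,9] mem=[0,0,9,0]
After op 11 (dup): stack=[11,9,9] mem=[0,0,9,0]
After op 12 (swap): stack=[11,9,9] mem=[0,0,9,0]
After op 13 (*): stack=[11,81] mem=[0,0,9,0]

Answer: [11, 81]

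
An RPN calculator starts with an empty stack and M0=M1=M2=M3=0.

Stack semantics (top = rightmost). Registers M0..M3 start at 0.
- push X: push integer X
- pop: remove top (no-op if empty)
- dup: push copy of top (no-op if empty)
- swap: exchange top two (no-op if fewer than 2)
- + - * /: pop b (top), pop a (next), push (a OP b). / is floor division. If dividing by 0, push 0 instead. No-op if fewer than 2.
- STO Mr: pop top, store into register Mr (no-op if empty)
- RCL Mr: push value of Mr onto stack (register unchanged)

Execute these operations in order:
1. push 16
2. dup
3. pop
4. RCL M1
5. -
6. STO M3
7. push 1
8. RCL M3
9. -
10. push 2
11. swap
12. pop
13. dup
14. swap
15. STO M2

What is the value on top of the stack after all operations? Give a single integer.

Answer: 2

Derivation:
After op 1 (push 16): stack=[16] mem=[0,0,0,0]
After op 2 (dup): stack=[16,16] mem=[0,0,0,0]
After op 3 (pop): stack=[16] mem=[0,0,0,0]
After op 4 (RCL M1): stack=[16,0] mem=[0,0,0,0]
After op 5 (-): stack=[16] mem=[0,0,0,0]
After op 6 (STO M3): stack=[empty] mem=[0,0,0,16]
After op 7 (push 1): stack=[1] mem=[0,0,0,16]
After op 8 (RCL M3): stack=[1,16] mem=[0,0,0,16]
After op 9 (-): stack=[-15] mem=[0,0,0,16]
After op 10 (push 2): stack=[-15,2] mem=[0,0,0,16]
After op 11 (swap): stack=[2,-15] mem=[0,0,0,16]
After op 12 (pop): stack=[2] mem=[0,0,0,16]
After op 13 (dup): stack=[2,2] mem=[0,0,0,16]
After op 14 (swap): stack=[2,2] mem=[0,0,0,16]
After op 15 (STO M2): stack=[2] mem=[0,0,2,16]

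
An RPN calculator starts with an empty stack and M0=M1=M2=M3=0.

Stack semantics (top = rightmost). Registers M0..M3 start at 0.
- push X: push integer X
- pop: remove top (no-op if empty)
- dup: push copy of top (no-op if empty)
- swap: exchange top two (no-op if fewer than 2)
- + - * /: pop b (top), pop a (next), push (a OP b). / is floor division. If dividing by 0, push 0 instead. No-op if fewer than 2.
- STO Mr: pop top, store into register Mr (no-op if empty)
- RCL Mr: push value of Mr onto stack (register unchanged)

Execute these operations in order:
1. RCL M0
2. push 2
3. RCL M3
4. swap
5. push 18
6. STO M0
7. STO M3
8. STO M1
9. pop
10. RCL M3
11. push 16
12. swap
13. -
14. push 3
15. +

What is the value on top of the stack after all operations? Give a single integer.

Answer: 17

Derivation:
After op 1 (RCL M0): stack=[0] mem=[0,0,0,0]
After op 2 (push 2): stack=[0,2] mem=[0,0,0,0]
After op 3 (RCL M3): stack=[0,2,0] mem=[0,0,0,0]
After op 4 (swap): stack=[0,0,2] mem=[0,0,0,0]
After op 5 (push 18): stack=[0,0,2,18] mem=[0,0,0,0]
After op 6 (STO M0): stack=[0,0,2] mem=[18,0,0,0]
After op 7 (STO M3): stack=[0,0] mem=[18,0,0,2]
After op 8 (STO M1): stack=[0] mem=[18,0,0,2]
After op 9 (pop): stack=[empty] mem=[18,0,0,2]
After op 10 (RCL M3): stack=[2] mem=[18,0,0,2]
After op 11 (push 16): stack=[2,16] mem=[18,0,0,2]
After op 12 (swap): stack=[16,2] mem=[18,0,0,2]
After op 13 (-): stack=[14] mem=[18,0,0,2]
After op 14 (push 3): stack=[14,3] mem=[18,0,0,2]
After op 15 (+): stack=[17] mem=[18,0,0,2]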